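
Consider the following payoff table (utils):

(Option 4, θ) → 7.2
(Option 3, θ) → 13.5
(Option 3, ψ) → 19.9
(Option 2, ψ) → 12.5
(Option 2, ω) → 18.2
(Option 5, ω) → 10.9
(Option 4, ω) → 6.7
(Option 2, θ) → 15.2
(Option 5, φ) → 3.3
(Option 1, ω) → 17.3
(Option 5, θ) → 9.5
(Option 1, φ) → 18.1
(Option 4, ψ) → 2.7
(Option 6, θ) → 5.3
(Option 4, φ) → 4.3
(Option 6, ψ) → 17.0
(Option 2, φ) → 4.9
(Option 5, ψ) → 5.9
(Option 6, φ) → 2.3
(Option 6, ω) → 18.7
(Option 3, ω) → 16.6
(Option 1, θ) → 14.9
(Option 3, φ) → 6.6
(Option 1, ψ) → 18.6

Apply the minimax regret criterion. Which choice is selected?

Option 1

Column bests: θ=15.2, φ=18.1, ψ=19.9, ω=18.7.
Option 1 regrets: 0.3, 0.0, 1.3, 1.4 → max 1.4
Option 2 regrets: 0.0, 13.2, 7.4, 0.5 → max 13.2
Option 3 regrets: 1.7, 11.5, 0.0, 2.1 → max 11.5
Option 4 regrets: 8.0, 13.8, 17.2, 12.0 → max 17.2
Option 5 regrets: 5.7, 14.8, 14.0, 7.8 → max 14.8
Option 6 regrets: 9.9, 15.8, 2.9, 0.0 → max 15.8
Smallest max regret = 1.4 → Option 1.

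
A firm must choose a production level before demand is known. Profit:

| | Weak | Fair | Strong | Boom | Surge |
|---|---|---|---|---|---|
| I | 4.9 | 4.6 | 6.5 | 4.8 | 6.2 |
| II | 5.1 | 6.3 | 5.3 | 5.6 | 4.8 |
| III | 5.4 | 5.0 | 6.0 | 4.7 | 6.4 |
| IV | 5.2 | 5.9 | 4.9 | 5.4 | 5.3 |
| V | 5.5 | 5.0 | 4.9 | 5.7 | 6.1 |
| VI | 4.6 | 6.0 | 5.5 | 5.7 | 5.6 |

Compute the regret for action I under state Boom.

0.9

Best payoff under Boom is 5.7.
Regret = 5.7 − 4.8 = 0.9.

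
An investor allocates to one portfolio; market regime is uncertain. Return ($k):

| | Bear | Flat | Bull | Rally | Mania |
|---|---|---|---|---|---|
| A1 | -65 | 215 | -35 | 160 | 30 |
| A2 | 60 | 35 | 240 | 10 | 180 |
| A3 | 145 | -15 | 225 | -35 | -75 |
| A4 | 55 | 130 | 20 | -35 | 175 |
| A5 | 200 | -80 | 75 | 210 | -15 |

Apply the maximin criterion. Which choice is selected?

A2

Row minima: A1=-65, A2=10, A3=-75, A4=-35, A5=-80
Best worst-case = 10 → A2.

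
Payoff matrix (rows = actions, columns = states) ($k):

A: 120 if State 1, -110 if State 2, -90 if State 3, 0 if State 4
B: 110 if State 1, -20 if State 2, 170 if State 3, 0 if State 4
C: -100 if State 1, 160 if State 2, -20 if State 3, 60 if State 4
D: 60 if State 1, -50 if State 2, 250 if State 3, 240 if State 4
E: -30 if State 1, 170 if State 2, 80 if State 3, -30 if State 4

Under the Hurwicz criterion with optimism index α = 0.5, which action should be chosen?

D

A: 0.5·120 + 0.5·(-110) = 5
B: 0.5·170 + 0.5·(-20) = 75
C: 0.5·160 + 0.5·(-100) = 30
D: 0.5·250 + 0.5·(-50) = 100
E: 0.5·170 + 0.5·(-30) = 70
Highest Hurwicz score = 100 → D.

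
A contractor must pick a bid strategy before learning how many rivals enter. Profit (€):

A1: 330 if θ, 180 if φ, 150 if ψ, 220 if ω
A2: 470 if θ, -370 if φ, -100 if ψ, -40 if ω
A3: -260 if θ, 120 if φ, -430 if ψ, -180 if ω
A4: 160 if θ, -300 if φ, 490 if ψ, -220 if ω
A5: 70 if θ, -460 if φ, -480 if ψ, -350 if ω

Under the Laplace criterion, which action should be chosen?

A1

Row averages: A1=220, A2=-10, A3=-187.5, A4=32.5, A5=-305
Highest average = 220 → A1.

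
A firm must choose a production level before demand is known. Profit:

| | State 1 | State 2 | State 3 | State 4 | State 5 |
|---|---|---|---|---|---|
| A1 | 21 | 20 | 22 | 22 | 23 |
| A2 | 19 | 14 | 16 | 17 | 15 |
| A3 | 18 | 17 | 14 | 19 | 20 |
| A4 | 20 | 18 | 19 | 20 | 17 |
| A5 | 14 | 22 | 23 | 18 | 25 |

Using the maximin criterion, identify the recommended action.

A1

Row minima: A1=20, A2=14, A3=14, A4=17, A5=14
Best worst-case = 20 → A1.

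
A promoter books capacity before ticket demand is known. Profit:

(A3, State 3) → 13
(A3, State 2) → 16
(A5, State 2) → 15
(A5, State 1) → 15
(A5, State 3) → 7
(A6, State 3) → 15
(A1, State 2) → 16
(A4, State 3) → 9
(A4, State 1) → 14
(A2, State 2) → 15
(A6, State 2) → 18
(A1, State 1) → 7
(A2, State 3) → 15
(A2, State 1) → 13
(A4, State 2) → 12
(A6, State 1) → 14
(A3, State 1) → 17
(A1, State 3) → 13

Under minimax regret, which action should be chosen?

Column bests: State 1=17, State 2=18, State 3=15.
A1 regrets: 10, 2, 2 → max 10
A2 regrets: 4, 3, 0 → max 4
A3 regrets: 0, 2, 2 → max 2
A4 regrets: 3, 6, 6 → max 6
A5 regrets: 2, 3, 8 → max 8
A6 regrets: 3, 0, 0 → max 3
Smallest max regret = 2 → A3.

A3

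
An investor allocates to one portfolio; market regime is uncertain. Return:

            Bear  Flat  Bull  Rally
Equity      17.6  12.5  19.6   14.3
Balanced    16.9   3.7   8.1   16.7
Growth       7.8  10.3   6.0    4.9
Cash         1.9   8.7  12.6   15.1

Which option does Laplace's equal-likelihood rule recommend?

Row averages: Equity=16, Balanced=11.35, Growth=7.25, Cash=9.575
Highest average = 16 → Equity.

Equity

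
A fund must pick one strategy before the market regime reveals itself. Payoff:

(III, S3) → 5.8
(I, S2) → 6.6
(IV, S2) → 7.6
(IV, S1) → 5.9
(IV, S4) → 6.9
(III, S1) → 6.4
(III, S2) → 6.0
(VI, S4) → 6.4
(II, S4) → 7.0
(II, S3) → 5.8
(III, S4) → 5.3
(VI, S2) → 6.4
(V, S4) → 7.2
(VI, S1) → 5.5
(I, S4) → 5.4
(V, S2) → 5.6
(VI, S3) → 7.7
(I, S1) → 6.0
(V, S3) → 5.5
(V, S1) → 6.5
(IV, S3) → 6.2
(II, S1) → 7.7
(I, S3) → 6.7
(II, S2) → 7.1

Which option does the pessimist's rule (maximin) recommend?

IV

Row minima: I=5.4, II=5.8, III=5.3, IV=5.9, V=5.5, VI=5.5
Best worst-case = 5.9 → IV.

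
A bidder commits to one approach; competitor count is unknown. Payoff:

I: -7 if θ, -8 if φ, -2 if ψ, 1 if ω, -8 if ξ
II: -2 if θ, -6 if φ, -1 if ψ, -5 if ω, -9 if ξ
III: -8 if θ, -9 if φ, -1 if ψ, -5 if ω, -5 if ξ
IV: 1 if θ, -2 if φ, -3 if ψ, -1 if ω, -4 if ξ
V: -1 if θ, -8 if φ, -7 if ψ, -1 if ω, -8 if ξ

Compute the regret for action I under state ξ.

4

Best payoff under ξ is -4.
Regret = -4 − (-8) = 4.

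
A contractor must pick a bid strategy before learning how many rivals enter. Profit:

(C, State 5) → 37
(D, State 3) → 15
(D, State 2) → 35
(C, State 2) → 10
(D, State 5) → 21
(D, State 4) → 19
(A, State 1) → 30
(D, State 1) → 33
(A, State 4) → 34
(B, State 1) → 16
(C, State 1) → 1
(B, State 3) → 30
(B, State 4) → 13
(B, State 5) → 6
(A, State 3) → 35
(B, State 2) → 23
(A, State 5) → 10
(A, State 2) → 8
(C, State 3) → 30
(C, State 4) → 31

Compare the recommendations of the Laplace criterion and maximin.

laplace → D; maximin → D (agree)

Row averages: A=23.4, B=17.6, C=21.8, D=24.6
Highest average = 24.6 → D.
Row minima: A=8, B=6, C=1, D=15
Best worst-case = 15 → D.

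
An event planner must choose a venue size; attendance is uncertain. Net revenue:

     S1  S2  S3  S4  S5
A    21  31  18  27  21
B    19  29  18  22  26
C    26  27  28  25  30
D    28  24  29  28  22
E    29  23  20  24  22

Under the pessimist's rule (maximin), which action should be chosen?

Row minima: A=18, B=18, C=25, D=22, E=20
Best worst-case = 25 → C.

C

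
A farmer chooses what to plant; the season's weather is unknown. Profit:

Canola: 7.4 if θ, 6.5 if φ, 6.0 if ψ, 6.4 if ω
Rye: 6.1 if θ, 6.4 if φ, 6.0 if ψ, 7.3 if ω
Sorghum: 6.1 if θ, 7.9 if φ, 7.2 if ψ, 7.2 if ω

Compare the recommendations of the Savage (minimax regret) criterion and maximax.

minimax regret → Sorghum; maximax → Sorghum (agree)

Column bests: θ=7.4, φ=7.9, ψ=7.2, ω=7.3.
Canola regrets: 0.0, 1.4, 1.2, 0.9 → max 1.4
Rye regrets: 1.3, 1.5, 1.2, 0.0 → max 1.5
Sorghum regrets: 1.3, 0.0, 0.0, 0.1 → max 1.3
Smallest max regret = 1.3 → Sorghum.
Row maxima: Canola=7.4, Rye=7.3, Sorghum=7.9
Best best-case = 7.9 → Sorghum.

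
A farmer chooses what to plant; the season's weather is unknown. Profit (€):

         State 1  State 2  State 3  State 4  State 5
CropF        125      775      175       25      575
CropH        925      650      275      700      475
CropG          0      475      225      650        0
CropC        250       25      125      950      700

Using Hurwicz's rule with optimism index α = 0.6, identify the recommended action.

CropH

CropF: 0.6·775 + 0.4·25 = 475
CropH: 0.6·925 + 0.4·275 = 665
CropG: 0.6·650 + 0.4·0 = 390
CropC: 0.6·950 + 0.4·25 = 580
Highest Hurwicz score = 665 → CropH.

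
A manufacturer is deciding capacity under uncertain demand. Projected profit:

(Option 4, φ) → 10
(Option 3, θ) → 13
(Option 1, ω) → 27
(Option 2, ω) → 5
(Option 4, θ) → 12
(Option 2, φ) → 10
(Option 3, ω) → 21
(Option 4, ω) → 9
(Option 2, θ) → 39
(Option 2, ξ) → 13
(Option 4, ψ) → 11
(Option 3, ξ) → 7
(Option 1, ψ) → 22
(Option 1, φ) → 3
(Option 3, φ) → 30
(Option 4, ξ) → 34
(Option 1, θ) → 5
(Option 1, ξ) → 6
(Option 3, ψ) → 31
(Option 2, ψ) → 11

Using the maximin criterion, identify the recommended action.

Option 4

Row minima: Option 1=3, Option 2=5, Option 3=7, Option 4=9
Best worst-case = 9 → Option 4.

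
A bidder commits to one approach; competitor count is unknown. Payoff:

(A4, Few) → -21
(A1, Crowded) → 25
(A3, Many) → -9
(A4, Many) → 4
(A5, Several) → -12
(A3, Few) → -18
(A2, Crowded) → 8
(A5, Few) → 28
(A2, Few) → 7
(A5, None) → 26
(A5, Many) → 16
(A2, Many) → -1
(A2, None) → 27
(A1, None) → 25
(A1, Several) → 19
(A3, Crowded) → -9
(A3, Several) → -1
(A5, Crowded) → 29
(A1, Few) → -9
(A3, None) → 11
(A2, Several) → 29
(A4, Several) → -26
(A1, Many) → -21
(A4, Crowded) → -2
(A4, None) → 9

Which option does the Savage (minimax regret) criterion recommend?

A2

Column bests: None=27, Few=28, Several=29, Many=16, Crowded=29.
A1 regrets: 2, 37, 10, 37, 4 → max 37
A2 regrets: 0, 21, 0, 17, 21 → max 21
A3 regrets: 16, 46, 30, 25, 38 → max 46
A4 regrets: 18, 49, 55, 12, 31 → max 55
A5 regrets: 1, 0, 41, 0, 0 → max 41
Smallest max regret = 21 → A2.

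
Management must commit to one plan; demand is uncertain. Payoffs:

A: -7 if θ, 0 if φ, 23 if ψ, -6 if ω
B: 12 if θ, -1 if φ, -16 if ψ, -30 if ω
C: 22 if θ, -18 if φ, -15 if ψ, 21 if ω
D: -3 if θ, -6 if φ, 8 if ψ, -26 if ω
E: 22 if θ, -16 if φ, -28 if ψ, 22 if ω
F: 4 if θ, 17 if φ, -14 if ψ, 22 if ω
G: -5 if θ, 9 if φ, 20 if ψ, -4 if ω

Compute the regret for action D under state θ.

Best payoff under θ is 22.
Regret = 22 − (-3) = 25.

25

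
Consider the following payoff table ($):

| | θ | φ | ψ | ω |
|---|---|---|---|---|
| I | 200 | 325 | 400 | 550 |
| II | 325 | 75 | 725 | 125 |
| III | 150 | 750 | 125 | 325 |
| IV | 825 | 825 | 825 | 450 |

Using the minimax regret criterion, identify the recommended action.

Column bests: θ=825, φ=825, ψ=825, ω=550.
I regrets: 625, 500, 425, 0 → max 625
II regrets: 500, 750, 100, 425 → max 750
III regrets: 675, 75, 700, 225 → max 700
IV regrets: 0, 0, 0, 100 → max 100
Smallest max regret = 100 → IV.

IV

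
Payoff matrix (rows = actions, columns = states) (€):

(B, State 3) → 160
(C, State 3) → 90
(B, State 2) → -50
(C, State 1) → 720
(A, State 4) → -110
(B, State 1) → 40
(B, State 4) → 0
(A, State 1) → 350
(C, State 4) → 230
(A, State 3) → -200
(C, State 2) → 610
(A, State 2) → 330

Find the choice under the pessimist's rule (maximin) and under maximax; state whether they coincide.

maximin → C; maximax → C (agree)

Row minima: A=-200, B=-50, C=90
Best worst-case = 90 → C.
Row maxima: A=350, B=160, C=720
Best best-case = 720 → C.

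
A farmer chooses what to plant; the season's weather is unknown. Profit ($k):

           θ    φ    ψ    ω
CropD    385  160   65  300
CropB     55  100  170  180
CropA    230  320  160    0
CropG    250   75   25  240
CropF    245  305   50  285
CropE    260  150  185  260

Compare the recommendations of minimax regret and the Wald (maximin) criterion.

Column bests: θ=385, φ=320, ψ=185, ω=300.
CropD regrets: 0, 160, 120, 0 → max 160
CropB regrets: 330, 220, 15, 120 → max 330
CropA regrets: 155, 0, 25, 300 → max 300
CropG regrets: 135, 245, 160, 60 → max 245
CropF regrets: 140, 15, 135, 15 → max 140
CropE regrets: 125, 170, 0, 40 → max 170
Smallest max regret = 140 → CropF.
Row minima: CropD=65, CropB=55, CropA=0, CropG=25, CropF=50, CropE=150
Best worst-case = 150 → CropE.

minimax regret → CropF; maximin → CropE (disagree)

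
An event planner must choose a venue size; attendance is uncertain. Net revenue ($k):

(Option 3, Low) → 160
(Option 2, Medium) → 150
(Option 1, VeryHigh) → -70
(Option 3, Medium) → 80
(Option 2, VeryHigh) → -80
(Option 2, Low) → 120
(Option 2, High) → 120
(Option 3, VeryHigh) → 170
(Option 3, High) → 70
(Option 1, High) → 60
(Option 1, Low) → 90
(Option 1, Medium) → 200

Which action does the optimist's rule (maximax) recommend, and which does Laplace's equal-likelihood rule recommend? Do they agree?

Row maxima: Option 1=200, Option 2=150, Option 3=170
Best best-case = 200 → Option 1.
Row averages: Option 1=70, Option 2=77.5, Option 3=120
Highest average = 120 → Option 3.

maximax → Option 1; laplace → Option 3 (disagree)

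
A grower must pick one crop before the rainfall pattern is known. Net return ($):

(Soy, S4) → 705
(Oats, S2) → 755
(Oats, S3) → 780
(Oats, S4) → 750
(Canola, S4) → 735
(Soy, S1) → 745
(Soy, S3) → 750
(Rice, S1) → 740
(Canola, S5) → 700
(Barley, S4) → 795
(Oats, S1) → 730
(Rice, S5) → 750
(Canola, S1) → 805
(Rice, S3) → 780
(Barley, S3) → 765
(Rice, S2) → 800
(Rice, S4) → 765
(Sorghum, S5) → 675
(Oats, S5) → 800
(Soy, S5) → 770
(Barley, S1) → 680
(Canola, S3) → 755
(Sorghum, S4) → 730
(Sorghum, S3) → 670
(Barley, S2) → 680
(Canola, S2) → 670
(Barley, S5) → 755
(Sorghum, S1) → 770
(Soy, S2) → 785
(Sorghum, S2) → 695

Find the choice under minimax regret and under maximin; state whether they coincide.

Column bests: S1=805, S2=800, S3=780, S4=795, S5=800.
Soy regrets: 60, 15, 30, 90, 30 → max 90
Sorghum regrets: 35, 105, 110, 65, 125 → max 125
Rice regrets: 65, 0, 0, 30, 50 → max 65
Oats regrets: 75, 45, 0, 45, 0 → max 75
Barley regrets: 125, 120, 15, 0, 45 → max 125
Canola regrets: 0, 130, 25, 60, 100 → max 130
Smallest max regret = 65 → Rice.
Row minima: Soy=705, Sorghum=670, Rice=740, Oats=730, Barley=680, Canola=670
Best worst-case = 740 → Rice.

minimax regret → Rice; maximin → Rice (agree)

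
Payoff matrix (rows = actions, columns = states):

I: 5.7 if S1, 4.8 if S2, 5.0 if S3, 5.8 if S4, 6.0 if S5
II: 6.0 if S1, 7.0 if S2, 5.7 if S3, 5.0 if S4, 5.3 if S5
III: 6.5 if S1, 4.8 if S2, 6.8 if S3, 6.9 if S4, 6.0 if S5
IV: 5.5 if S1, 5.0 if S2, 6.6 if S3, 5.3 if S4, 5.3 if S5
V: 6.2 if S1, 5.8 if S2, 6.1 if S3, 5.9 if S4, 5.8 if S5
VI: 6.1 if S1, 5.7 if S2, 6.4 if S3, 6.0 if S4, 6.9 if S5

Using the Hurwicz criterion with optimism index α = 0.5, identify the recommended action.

I: 0.5·6.0 + 0.5·4.8 = 5.4
II: 0.5·7.0 + 0.5·5.0 = 6
III: 0.5·6.9 + 0.5·4.8 = 5.85
IV: 0.5·6.6 + 0.5·5.0 = 5.8
V: 0.5·6.2 + 0.5·5.8 = 6
VI: 0.5·6.9 + 0.5·5.7 = 6.3
Highest Hurwicz score = 6.3 → VI.

VI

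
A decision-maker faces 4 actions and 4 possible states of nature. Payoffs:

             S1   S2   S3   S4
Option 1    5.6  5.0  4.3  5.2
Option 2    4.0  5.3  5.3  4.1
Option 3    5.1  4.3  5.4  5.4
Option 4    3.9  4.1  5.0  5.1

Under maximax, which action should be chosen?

Option 1

Row maxima: Option 1=5.6, Option 2=5.3, Option 3=5.4, Option 4=5.1
Best best-case = 5.6 → Option 1.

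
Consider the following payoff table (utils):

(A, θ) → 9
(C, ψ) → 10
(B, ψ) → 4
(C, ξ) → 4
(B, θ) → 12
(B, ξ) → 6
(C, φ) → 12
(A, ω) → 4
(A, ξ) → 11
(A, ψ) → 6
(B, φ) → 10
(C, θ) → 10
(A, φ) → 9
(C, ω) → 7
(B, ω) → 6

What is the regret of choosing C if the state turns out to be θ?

Best payoff under θ is 12.
Regret = 12 − 10 = 2.

2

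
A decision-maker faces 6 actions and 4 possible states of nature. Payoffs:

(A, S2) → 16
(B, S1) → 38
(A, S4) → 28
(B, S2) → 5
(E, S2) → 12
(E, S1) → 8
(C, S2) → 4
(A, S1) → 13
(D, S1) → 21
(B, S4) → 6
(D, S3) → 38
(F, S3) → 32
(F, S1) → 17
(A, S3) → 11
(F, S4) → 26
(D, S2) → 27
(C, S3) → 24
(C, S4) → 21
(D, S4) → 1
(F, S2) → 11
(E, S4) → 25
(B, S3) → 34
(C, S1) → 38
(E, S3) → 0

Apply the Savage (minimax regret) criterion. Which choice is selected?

F

Column bests: S1=38, S2=27, S3=38, S4=28.
A regrets: 25, 11, 27, 0 → max 27
B regrets: 0, 22, 4, 22 → max 22
C regrets: 0, 23, 14, 7 → max 23
D regrets: 17, 0, 0, 27 → max 27
E regrets: 30, 15, 38, 3 → max 38
F regrets: 21, 16, 6, 2 → max 21
Smallest max regret = 21 → F.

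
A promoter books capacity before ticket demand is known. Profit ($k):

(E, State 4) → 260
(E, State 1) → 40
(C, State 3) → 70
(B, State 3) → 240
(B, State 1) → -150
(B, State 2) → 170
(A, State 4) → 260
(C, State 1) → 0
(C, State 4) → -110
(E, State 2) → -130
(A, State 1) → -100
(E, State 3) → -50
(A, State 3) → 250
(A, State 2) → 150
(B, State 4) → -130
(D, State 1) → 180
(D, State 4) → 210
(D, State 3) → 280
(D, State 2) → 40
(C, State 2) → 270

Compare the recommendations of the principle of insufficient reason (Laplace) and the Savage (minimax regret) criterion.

laplace → D; minimax regret → D (agree)

Row averages: A=140, B=32.5, C=57.5, D=177.5, E=30
Highest average = 177.5 → D.
Column bests: State 1=180, State 2=270, State 3=280, State 4=260.
A regrets: 280, 120, 30, 0 → max 280
B regrets: 330, 100, 40, 390 → max 390
C regrets: 180, 0, 210, 370 → max 370
D regrets: 0, 230, 0, 50 → max 230
E regrets: 140, 400, 330, 0 → max 400
Smallest max regret = 230 → D.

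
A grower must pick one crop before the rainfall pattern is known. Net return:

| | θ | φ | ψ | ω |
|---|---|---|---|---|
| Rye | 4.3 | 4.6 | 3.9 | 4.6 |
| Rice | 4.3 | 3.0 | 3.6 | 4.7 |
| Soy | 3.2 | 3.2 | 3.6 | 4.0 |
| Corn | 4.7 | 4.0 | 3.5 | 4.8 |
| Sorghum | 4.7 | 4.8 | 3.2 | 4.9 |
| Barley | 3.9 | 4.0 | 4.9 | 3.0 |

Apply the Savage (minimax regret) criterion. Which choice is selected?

Column bests: θ=4.7, φ=4.8, ψ=4.9, ω=4.9.
Rye regrets: 0.4, 0.2, 1.0, 0.3 → max 1.0
Rice regrets: 0.4, 1.8, 1.3, 0.2 → max 1.8
Soy regrets: 1.5, 1.6, 1.3, 0.9 → max 1.6
Corn regrets: 0.0, 0.8, 1.4, 0.1 → max 1.4
Sorghum regrets: 0.0, 0.0, 1.7, 0.0 → max 1.7
Barley regrets: 0.8, 0.8, 0.0, 1.9 → max 1.9
Smallest max regret = 1.0 → Rye.

Rye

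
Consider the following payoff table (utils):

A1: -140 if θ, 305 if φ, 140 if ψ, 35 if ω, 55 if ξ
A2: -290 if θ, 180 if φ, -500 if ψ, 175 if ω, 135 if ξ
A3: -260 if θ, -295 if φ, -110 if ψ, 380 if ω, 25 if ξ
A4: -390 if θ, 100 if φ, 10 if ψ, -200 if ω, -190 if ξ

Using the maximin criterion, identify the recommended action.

Row minima: A1=-140, A2=-500, A3=-295, A4=-390
Best worst-case = -140 → A1.

A1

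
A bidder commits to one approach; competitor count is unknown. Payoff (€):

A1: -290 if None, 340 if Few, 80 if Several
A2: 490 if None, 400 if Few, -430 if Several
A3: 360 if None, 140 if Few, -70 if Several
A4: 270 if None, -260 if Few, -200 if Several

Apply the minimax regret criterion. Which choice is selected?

Column bests: None=490, Few=400, Several=80.
A1 regrets: 780, 60, 0 → max 780
A2 regrets: 0, 0, 510 → max 510
A3 regrets: 130, 260, 150 → max 260
A4 regrets: 220, 660, 280 → max 660
Smallest max regret = 260 → A3.

A3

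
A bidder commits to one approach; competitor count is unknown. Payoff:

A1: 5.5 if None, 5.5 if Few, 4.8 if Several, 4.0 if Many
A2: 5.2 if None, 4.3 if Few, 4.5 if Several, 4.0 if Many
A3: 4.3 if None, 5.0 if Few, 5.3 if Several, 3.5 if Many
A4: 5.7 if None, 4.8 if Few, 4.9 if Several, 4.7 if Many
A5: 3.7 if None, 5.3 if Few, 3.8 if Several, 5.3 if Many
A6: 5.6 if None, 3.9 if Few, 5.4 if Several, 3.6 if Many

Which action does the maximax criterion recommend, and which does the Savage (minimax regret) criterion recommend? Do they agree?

maximax → A4; minimax regret → A4 (agree)

Row maxima: A1=5.5, A2=5.2, A3=5.3, A4=5.7, A5=5.3, A6=5.6
Best best-case = 5.7 → A4.
Column bests: None=5.7, Few=5.5, Several=5.4, Many=5.3.
A1 regrets: 0.2, 0.0, 0.6, 1.3 → max 1.3
A2 regrets: 0.5, 1.2, 0.9, 1.3 → max 1.3
A3 regrets: 1.4, 0.5, 0.1, 1.8 → max 1.8
A4 regrets: 0.0, 0.7, 0.5, 0.6 → max 0.7
A5 regrets: 2.0, 0.2, 1.6, 0.0 → max 2.0
A6 regrets: 0.1, 1.6, 0.0, 1.7 → max 1.7
Smallest max regret = 0.7 → A4.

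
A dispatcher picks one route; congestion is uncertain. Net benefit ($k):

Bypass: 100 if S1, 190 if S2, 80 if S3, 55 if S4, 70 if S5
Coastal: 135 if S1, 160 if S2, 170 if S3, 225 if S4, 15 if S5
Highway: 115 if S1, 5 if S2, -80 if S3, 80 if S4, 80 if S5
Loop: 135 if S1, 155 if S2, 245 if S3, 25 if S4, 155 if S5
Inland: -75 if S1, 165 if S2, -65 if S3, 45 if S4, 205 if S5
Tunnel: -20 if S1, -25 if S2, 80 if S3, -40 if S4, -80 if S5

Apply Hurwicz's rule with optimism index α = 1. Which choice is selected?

Loop

Bypass: 1·190 + 0·55 = 190
Coastal: 1·225 + 0·15 = 225
Highway: 1·115 + 0·(-80) = 115
Loop: 1·245 + 0·25 = 245
Inland: 1·205 + 0·(-75) = 205
Tunnel: 1·80 + 0·(-80) = 80
Highest Hurwicz score = 245 → Loop.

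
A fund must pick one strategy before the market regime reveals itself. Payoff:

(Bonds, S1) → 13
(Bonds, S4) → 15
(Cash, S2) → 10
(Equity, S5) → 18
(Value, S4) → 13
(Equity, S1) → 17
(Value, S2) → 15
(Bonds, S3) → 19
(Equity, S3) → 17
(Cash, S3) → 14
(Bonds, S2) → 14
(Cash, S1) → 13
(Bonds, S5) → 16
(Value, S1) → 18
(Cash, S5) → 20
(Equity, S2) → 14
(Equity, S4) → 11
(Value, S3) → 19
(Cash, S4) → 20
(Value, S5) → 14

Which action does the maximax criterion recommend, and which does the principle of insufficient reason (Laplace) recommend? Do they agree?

maximax → Cash; laplace → Value (disagree)

Row maxima: Bonds=19, Cash=20, Value=19, Equity=18
Best best-case = 20 → Cash.
Row averages: Bonds=15.4, Cash=15.4, Value=15.8, Equity=15.4
Highest average = 15.8 → Value.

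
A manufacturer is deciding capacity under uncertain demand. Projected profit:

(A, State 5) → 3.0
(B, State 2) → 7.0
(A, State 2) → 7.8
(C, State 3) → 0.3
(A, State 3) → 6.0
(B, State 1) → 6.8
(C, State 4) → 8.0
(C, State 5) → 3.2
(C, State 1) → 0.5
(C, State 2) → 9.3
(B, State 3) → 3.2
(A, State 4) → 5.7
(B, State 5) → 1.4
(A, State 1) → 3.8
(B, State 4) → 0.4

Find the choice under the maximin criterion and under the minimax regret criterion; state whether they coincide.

Row minima: A=3.0, B=0.4, C=0.3
Best worst-case = 3.0 → A.
Column bests: State 1=6.8, State 2=9.3, State 3=6.0, State 4=8.0, State 5=3.2.
A regrets: 3.0, 1.5, 0.0, 2.3, 0.2 → max 3.0
B regrets: 0.0, 2.3, 2.8, 7.6, 1.8 → max 7.6
C regrets: 6.3, 0.0, 5.7, 0.0, 0.0 → max 6.3
Smallest max regret = 3.0 → A.

maximin → A; minimax regret → A (agree)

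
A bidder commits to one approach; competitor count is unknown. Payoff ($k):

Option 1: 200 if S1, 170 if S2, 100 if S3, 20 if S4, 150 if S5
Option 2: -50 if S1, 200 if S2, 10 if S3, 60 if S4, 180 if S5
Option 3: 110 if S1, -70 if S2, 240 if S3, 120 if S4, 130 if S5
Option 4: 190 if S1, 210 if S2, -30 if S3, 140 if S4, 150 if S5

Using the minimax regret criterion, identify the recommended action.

Option 1

Column bests: S1=200, S2=210, S3=240, S4=140, S5=180.
Option 1 regrets: 0, 40, 140, 120, 30 → max 140
Option 2 regrets: 250, 10, 230, 80, 0 → max 250
Option 3 regrets: 90, 280, 0, 20, 50 → max 280
Option 4 regrets: 10, 0, 270, 0, 30 → max 270
Smallest max regret = 140 → Option 1.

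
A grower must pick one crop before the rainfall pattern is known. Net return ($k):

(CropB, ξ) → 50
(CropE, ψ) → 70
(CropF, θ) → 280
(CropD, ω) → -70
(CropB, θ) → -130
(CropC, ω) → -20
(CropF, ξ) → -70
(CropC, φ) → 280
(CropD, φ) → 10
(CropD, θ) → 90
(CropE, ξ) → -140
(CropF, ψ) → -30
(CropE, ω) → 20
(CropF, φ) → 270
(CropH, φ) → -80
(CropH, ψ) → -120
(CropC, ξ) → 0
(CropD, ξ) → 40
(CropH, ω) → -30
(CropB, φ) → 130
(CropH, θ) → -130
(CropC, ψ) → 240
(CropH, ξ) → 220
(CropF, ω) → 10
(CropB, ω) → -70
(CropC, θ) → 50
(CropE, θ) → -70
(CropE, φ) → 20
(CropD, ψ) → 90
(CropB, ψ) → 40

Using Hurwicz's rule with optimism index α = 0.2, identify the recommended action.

CropE: 0.2·70 + 0.8·(-140) = -98
CropC: 0.2·280 + 0.8·(-20) = 40
CropB: 0.2·130 + 0.8·(-130) = -78
CropH: 0.2·220 + 0.8·(-130) = -60
CropD: 0.2·90 + 0.8·(-70) = -38
CropF: 0.2·280 + 0.8·(-70) = 0
Highest Hurwicz score = 40 → CropC.

CropC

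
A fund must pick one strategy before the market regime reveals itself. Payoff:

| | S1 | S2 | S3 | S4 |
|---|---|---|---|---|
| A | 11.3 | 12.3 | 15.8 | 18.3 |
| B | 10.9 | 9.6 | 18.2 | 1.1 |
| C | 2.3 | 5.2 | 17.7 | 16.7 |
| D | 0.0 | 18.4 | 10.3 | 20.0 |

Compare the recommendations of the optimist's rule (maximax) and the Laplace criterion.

maximax → D; laplace → A (disagree)

Row maxima: A=18.3, B=18.2, C=17.7, D=20.0
Best best-case = 20.0 → D.
Row averages: A=14.425, B=9.95, C=10.475, D=12.175
Highest average = 14.425 → A.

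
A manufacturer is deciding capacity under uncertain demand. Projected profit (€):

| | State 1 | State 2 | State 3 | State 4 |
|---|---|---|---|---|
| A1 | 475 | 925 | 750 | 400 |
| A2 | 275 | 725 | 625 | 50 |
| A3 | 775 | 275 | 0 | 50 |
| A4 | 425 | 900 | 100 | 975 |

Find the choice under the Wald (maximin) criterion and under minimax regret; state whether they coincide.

Row minima: A1=400, A2=50, A3=0, A4=100
Best worst-case = 400 → A1.
Column bests: State 1=775, State 2=925, State 3=750, State 4=975.
A1 regrets: 300, 0, 0, 575 → max 575
A2 regrets: 500, 200, 125, 925 → max 925
A3 regrets: 0, 650, 750, 925 → max 925
A4 regrets: 350, 25, 650, 0 → max 650
Smallest max regret = 575 → A1.

maximin → A1; minimax regret → A1 (agree)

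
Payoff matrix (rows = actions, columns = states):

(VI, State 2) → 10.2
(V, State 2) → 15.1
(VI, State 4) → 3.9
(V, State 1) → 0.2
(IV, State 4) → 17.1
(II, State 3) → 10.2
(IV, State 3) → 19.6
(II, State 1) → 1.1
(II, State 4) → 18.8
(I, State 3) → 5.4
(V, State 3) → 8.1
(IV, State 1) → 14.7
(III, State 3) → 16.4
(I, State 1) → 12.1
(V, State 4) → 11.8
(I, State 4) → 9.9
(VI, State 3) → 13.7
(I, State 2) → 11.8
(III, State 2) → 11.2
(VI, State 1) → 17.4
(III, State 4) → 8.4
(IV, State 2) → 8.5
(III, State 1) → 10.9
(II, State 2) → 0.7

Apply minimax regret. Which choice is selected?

Column bests: State 1=17.4, State 2=15.1, State 3=19.6, State 4=18.8.
I regrets: 5.3, 3.3, 14.2, 8.9 → max 14.2
II regrets: 16.3, 14.4, 9.4, 0.0 → max 16.3
III regrets: 6.5, 3.9, 3.2, 10.4 → max 10.4
IV regrets: 2.7, 6.6, 0.0, 1.7 → max 6.6
V regrets: 17.2, 0.0, 11.5, 7.0 → max 17.2
VI regrets: 0.0, 4.9, 5.9, 14.9 → max 14.9
Smallest max regret = 6.6 → IV.

IV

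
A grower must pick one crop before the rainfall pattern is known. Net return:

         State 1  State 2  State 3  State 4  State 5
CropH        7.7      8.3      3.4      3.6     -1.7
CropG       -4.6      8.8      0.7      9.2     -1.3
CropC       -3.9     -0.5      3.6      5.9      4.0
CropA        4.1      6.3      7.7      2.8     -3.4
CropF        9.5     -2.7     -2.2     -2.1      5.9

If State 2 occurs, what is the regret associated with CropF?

11.5

Best payoff under State 2 is 8.8.
Regret = 8.8 − (-2.7) = 11.5.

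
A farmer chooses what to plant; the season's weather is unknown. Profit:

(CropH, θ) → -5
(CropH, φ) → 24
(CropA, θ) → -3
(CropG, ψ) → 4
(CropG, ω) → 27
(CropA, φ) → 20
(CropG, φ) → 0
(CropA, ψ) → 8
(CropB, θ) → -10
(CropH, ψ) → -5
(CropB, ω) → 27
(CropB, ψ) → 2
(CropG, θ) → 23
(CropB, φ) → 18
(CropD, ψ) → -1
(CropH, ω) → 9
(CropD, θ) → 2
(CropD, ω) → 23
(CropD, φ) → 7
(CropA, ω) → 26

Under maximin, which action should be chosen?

CropG

Row minima: CropH=-5, CropG=0, CropB=-10, CropD=-1, CropA=-3
Best worst-case = 0 → CropG.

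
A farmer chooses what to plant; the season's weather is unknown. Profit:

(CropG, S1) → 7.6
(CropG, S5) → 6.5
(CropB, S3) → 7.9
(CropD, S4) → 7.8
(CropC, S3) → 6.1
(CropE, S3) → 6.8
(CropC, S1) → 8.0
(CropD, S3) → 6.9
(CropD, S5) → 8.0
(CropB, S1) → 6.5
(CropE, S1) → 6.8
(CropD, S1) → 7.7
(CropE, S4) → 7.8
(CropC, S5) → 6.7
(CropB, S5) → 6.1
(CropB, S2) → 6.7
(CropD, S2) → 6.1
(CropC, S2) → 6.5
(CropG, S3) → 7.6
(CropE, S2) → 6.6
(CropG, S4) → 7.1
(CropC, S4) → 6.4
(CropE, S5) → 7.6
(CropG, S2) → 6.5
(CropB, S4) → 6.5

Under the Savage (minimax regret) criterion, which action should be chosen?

CropD

Column bests: S1=8.0, S2=6.7, S3=7.9, S4=7.8, S5=8.0.
CropC regrets: 0.0, 0.2, 1.8, 1.4, 1.3 → max 1.8
CropB regrets: 1.5, 0.0, 0.0, 1.3, 1.9 → max 1.9
CropE regrets: 1.2, 0.1, 1.1, 0.0, 0.4 → max 1.2
CropD regrets: 0.3, 0.6, 1.0, 0.0, 0.0 → max 1.0
CropG regrets: 0.4, 0.2, 0.3, 0.7, 1.5 → max 1.5
Smallest max regret = 1.0 → CropD.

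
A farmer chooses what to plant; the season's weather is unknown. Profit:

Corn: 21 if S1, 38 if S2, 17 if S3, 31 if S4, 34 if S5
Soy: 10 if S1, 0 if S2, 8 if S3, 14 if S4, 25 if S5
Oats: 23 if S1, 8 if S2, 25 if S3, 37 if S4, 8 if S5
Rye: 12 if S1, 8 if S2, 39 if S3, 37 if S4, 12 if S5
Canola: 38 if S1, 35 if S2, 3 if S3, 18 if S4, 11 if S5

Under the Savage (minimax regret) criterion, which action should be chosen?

Column bests: S1=38, S2=38, S3=39, S4=37, S5=34.
Corn regrets: 17, 0, 22, 6, 0 → max 22
Soy regrets: 28, 38, 31, 23, 9 → max 38
Oats regrets: 15, 30, 14, 0, 26 → max 30
Rye regrets: 26, 30, 0, 0, 22 → max 30
Canola regrets: 0, 3, 36, 19, 23 → max 36
Smallest max regret = 22 → Corn.

Corn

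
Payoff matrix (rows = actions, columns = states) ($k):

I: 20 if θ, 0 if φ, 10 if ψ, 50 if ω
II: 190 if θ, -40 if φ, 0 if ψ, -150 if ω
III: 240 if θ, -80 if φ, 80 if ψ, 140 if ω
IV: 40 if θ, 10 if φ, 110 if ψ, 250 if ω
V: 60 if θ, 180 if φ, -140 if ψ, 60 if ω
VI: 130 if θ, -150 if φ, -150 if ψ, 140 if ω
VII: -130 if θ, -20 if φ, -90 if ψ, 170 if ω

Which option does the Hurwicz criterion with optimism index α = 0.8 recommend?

I: 0.8·50 + 0.2·0 = 40
II: 0.8·190 + 0.2·(-150) = 122
III: 0.8·240 + 0.2·(-80) = 176
IV: 0.8·250 + 0.2·10 = 202
V: 0.8·180 + 0.2·(-140) = 116
VI: 0.8·140 + 0.2·(-150) = 82
VII: 0.8·170 + 0.2·(-130) = 110
Highest Hurwicz score = 202 → IV.

IV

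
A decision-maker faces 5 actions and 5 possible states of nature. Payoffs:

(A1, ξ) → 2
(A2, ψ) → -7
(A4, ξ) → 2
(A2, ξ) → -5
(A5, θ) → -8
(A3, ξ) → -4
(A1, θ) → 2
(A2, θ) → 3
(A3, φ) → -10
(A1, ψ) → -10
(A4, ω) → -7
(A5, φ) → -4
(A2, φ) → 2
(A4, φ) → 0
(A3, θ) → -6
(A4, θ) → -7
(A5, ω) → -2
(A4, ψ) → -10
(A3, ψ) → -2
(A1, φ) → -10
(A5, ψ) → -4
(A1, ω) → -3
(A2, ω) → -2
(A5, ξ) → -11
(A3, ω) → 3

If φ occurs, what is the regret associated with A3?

Best payoff under φ is 2.
Regret = 2 − (-10) = 12.

12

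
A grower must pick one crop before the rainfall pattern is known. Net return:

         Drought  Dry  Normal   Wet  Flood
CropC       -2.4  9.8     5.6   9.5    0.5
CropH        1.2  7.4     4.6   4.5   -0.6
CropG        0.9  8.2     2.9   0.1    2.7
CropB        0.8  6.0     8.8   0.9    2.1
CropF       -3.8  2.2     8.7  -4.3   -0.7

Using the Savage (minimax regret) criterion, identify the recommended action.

Column bests: Drought=1.2, Dry=9.8, Normal=8.8, Wet=9.5, Flood=2.7.
CropC regrets: 3.6, 0.0, 3.2, 0.0, 2.2 → max 3.6
CropH regrets: 0.0, 2.4, 4.2, 5.0, 3.3 → max 5.0
CropG regrets: 0.3, 1.6, 5.9, 9.4, 0.0 → max 9.4
CropB regrets: 0.4, 3.8, 0.0, 8.6, 0.6 → max 8.6
CropF regrets: 5.0, 7.6, 0.1, 13.8, 3.4 → max 13.8
Smallest max regret = 3.6 → CropC.

CropC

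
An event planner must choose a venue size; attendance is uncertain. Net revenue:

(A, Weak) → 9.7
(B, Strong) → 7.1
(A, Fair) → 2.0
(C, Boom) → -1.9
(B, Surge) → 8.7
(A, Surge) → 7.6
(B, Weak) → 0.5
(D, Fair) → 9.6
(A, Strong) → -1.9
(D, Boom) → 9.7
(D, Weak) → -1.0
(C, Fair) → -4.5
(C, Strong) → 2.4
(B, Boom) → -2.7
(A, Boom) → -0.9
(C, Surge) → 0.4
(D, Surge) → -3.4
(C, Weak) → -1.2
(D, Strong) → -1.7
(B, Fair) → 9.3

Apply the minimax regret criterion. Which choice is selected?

Column bests: Weak=9.7, Fair=9.6, Strong=7.1, Boom=9.7, Surge=8.7.
A regrets: 0.0, 7.6, 9.0, 10.6, 1.1 → max 10.6
B regrets: 9.2, 0.3, 0.0, 12.4, 0.0 → max 12.4
C regrets: 10.9, 14.1, 4.7, 11.6, 8.3 → max 14.1
D regrets: 10.7, 0.0, 8.8, 0.0, 12.1 → max 12.1
Smallest max regret = 10.6 → A.

A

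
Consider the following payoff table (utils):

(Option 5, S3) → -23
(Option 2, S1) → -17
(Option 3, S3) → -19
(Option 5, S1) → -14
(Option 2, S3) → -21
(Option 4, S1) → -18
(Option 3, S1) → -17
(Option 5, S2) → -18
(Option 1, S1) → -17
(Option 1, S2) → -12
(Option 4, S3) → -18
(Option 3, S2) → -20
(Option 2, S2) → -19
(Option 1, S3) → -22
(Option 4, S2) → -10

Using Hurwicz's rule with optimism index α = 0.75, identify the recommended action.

Option 4

Option 1: 0.75·(-12) + 0.25·(-22) = -14.5
Option 2: 0.75·(-17) + 0.25·(-21) = -18
Option 3: 0.75·(-17) + 0.25·(-20) = -17.75
Option 4: 0.75·(-10) + 0.25·(-18) = -12
Option 5: 0.75·(-14) + 0.25·(-23) = -16.25
Highest Hurwicz score = -12 → Option 4.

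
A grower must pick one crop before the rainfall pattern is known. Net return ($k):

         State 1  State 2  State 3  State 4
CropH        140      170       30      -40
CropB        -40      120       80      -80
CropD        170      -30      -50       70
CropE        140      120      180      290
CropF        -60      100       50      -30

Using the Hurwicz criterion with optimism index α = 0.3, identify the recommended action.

CropE

CropH: 0.3·170 + 0.7·(-40) = 23
CropB: 0.3·120 + 0.7·(-80) = -20
CropD: 0.3·170 + 0.7·(-50) = 16
CropE: 0.3·290 + 0.7·120 = 171
CropF: 0.3·100 + 0.7·(-60) = -12
Highest Hurwicz score = 171 → CropE.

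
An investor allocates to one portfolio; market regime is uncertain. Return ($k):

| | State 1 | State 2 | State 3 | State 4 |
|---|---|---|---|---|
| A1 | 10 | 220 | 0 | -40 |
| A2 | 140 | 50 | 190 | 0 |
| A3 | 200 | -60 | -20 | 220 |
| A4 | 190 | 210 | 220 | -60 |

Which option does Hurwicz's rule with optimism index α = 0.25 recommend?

A2

A1: 0.25·220 + 0.75·(-40) = 25
A2: 0.25·190 + 0.75·0 = 47.5
A3: 0.25·220 + 0.75·(-60) = 10
A4: 0.25·220 + 0.75·(-60) = 10
Highest Hurwicz score = 47.5 → A2.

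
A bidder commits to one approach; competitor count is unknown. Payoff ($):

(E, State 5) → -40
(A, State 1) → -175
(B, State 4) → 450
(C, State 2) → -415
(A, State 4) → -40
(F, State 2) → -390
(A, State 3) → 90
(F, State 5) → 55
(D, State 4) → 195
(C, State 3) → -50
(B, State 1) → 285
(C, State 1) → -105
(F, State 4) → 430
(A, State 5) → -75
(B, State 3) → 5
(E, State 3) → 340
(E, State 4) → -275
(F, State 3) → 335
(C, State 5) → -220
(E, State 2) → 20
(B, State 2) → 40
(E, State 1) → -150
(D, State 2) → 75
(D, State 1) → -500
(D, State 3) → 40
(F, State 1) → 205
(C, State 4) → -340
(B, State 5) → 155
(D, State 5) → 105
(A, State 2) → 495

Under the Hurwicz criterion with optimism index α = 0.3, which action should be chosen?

B

A: 0.3·495 + 0.7·(-175) = 26
B: 0.3·450 + 0.7·5 = 138.5
C: 0.3·(-50) + 0.7·(-415) = -305.5
D: 0.3·195 + 0.7·(-500) = -291.5
E: 0.3·340 + 0.7·(-275) = -90.5
F: 0.3·430 + 0.7·(-390) = -144
Highest Hurwicz score = 138.5 → B.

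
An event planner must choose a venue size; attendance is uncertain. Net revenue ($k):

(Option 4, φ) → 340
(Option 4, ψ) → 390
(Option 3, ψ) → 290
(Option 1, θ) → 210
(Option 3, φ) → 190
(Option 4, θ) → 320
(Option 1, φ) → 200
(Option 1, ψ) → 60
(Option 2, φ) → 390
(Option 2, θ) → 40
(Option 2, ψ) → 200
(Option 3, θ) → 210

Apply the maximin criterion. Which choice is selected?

Row minima: Option 1=60, Option 2=40, Option 3=190, Option 4=320
Best worst-case = 320 → Option 4.

Option 4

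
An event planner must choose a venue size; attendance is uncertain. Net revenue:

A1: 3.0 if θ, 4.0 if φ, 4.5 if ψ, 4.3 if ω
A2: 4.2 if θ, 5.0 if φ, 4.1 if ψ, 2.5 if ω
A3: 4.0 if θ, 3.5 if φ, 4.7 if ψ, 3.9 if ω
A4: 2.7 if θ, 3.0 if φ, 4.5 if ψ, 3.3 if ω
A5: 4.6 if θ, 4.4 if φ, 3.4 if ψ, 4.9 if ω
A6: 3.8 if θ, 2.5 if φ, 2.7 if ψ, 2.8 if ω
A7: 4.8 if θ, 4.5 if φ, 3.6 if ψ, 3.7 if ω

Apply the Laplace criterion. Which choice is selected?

A5

Row averages: A1=3.95, A2=3.95, A3=4.025, A4=3.375, A5=4.325, A6=2.95, A7=4.15
Highest average = 4.325 → A5.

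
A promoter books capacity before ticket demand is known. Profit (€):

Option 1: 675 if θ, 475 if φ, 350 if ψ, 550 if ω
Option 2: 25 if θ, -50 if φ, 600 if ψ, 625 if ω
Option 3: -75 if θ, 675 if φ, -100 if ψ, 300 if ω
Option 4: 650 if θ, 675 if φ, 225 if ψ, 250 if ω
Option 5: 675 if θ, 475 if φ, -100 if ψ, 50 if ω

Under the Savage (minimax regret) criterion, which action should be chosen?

Column bests: θ=675, φ=675, ψ=600, ω=625.
Option 1 regrets: 0, 200, 250, 75 → max 250
Option 2 regrets: 650, 725, 0, 0 → max 725
Option 3 regrets: 750, 0, 700, 325 → max 750
Option 4 regrets: 25, 0, 375, 375 → max 375
Option 5 regrets: 0, 200, 700, 575 → max 700
Smallest max regret = 250 → Option 1.

Option 1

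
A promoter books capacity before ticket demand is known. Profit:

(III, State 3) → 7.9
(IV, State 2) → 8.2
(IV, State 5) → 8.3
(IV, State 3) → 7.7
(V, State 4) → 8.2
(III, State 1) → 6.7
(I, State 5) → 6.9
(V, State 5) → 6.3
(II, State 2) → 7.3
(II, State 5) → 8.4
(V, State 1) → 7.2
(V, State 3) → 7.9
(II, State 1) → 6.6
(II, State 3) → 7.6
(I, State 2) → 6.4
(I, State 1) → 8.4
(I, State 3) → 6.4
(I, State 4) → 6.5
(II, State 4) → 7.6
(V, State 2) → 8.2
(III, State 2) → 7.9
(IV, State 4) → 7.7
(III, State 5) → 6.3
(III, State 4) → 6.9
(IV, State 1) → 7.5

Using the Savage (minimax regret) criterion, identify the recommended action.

Column bests: State 1=8.4, State 2=8.2, State 3=7.9, State 4=8.2, State 5=8.4.
I regrets: 0.0, 1.8, 1.5, 1.7, 1.5 → max 1.8
II regrets: 1.8, 0.9, 0.3, 0.6, 0.0 → max 1.8
III regrets: 1.7, 0.3, 0.0, 1.3, 2.1 → max 2.1
IV regrets: 0.9, 0.0, 0.2, 0.5, 0.1 → max 0.9
V regrets: 1.2, 0.0, 0.0, 0.0, 2.1 → max 2.1
Smallest max regret = 0.9 → IV.

IV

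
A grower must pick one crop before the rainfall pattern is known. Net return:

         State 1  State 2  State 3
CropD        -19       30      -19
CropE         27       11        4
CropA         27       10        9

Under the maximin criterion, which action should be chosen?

CropA

Row minima: CropD=-19, CropE=4, CropA=9
Best worst-case = 9 → CropA.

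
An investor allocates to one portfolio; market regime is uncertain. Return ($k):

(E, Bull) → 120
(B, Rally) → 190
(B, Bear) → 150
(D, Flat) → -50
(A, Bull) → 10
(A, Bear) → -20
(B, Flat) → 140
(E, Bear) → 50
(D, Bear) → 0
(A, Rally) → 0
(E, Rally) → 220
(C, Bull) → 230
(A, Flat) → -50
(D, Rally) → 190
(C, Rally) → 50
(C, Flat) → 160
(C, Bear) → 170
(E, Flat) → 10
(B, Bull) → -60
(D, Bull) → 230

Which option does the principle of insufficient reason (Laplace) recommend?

Row averages: A=-15, B=105, C=152.5, D=92.5, E=100
Highest average = 152.5 → C.

C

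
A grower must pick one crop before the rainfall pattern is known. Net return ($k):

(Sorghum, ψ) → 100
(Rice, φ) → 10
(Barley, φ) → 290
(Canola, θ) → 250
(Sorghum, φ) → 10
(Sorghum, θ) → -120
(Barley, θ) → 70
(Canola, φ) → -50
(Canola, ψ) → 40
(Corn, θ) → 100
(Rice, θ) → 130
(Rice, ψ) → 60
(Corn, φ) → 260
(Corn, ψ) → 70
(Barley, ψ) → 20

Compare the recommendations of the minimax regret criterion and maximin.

minimax regret → Corn; maximin → Corn (agree)

Column bests: θ=250, φ=290, ψ=100.
Canola regrets: 0, 340, 60 → max 340
Barley regrets: 180, 0, 80 → max 180
Corn regrets: 150, 30, 30 → max 150
Sorghum regrets: 370, 280, 0 → max 370
Rice regrets: 120, 280, 40 → max 280
Smallest max regret = 150 → Corn.
Row minima: Canola=-50, Barley=20, Corn=70, Sorghum=-120, Rice=10
Best worst-case = 70 → Corn.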